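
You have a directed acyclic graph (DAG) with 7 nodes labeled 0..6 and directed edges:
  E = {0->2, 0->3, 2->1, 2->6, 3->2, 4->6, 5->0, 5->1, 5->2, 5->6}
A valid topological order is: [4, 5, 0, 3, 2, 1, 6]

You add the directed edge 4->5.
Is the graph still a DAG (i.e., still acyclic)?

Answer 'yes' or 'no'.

Answer: yes

Derivation:
Given toposort: [4, 5, 0, 3, 2, 1, 6]
Position of 4: index 0; position of 5: index 1
New edge 4->5: forward
Forward edge: respects the existing order. Still a DAG, same toposort still valid.
Still a DAG? yes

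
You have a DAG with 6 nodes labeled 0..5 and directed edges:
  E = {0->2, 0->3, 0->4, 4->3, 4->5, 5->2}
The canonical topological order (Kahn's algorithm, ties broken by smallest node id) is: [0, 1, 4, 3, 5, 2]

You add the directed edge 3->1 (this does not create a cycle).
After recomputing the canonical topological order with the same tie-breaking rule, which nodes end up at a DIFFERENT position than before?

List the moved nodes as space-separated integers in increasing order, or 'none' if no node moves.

Old toposort: [0, 1, 4, 3, 5, 2]
Added edge 3->1
Recompute Kahn (smallest-id tiebreak):
  initial in-degrees: [0, 1, 2, 2, 1, 1]
  ready (indeg=0): [0]
  pop 0: indeg[2]->1; indeg[3]->1; indeg[4]->0 | ready=[4] | order so far=[0]
  pop 4: indeg[3]->0; indeg[5]->0 | ready=[3, 5] | order so far=[0, 4]
  pop 3: indeg[1]->0 | ready=[1, 5] | order so far=[0, 4, 3]
  pop 1: no out-edges | ready=[5] | order so far=[0, 4, 3, 1]
  pop 5: indeg[2]->0 | ready=[2] | order so far=[0, 4, 3, 1, 5]
  pop 2: no out-edges | ready=[] | order so far=[0, 4, 3, 1, 5, 2]
New canonical toposort: [0, 4, 3, 1, 5, 2]
Compare positions:
  Node 0: index 0 -> 0 (same)
  Node 1: index 1 -> 3 (moved)
  Node 2: index 5 -> 5 (same)
  Node 3: index 3 -> 2 (moved)
  Node 4: index 2 -> 1 (moved)
  Node 5: index 4 -> 4 (same)
Nodes that changed position: 1 3 4

Answer: 1 3 4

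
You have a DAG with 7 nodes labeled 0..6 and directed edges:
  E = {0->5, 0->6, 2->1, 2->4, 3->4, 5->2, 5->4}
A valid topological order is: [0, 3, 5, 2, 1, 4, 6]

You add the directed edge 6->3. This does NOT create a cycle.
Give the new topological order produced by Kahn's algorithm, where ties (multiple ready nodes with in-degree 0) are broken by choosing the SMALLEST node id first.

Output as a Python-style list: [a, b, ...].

Answer: [0, 5, 2, 1, 6, 3, 4]

Derivation:
Old toposort: [0, 3, 5, 2, 1, 4, 6]
Added edge: 6->3
Position of 6 (6) > position of 3 (1). Must reorder: 6 must now come before 3.
Run Kahn's algorithm (break ties by smallest node id):
  initial in-degrees: [0, 1, 1, 1, 3, 1, 1]
  ready (indeg=0): [0]
  pop 0: indeg[5]->0; indeg[6]->0 | ready=[5, 6] | order so far=[0]
  pop 5: indeg[2]->0; indeg[4]->2 | ready=[2, 6] | order so far=[0, 5]
  pop 2: indeg[1]->0; indeg[4]->1 | ready=[1, 6] | order so far=[0, 5, 2]
  pop 1: no out-edges | ready=[6] | order so far=[0, 5, 2, 1]
  pop 6: indeg[3]->0 | ready=[3] | order so far=[0, 5, 2, 1, 6]
  pop 3: indeg[4]->0 | ready=[4] | order so far=[0, 5, 2, 1, 6, 3]
  pop 4: no out-edges | ready=[] | order so far=[0, 5, 2, 1, 6, 3, 4]
  Result: [0, 5, 2, 1, 6, 3, 4]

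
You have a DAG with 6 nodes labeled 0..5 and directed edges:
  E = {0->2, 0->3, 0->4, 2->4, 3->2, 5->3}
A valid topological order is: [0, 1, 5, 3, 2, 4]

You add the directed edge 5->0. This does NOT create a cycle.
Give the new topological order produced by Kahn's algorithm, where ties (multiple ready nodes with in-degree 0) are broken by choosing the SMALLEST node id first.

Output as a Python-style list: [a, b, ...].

Old toposort: [0, 1, 5, 3, 2, 4]
Added edge: 5->0
Position of 5 (2) > position of 0 (0). Must reorder: 5 must now come before 0.
Run Kahn's algorithm (break ties by smallest node id):
  initial in-degrees: [1, 0, 2, 2, 2, 0]
  ready (indeg=0): [1, 5]
  pop 1: no out-edges | ready=[5] | order so far=[1]
  pop 5: indeg[0]->0; indeg[3]->1 | ready=[0] | order so far=[1, 5]
  pop 0: indeg[2]->1; indeg[3]->0; indeg[4]->1 | ready=[3] | order so far=[1, 5, 0]
  pop 3: indeg[2]->0 | ready=[2] | order so far=[1, 5, 0, 3]
  pop 2: indeg[4]->0 | ready=[4] | order so far=[1, 5, 0, 3, 2]
  pop 4: no out-edges | ready=[] | order so far=[1, 5, 0, 3, 2, 4]
  Result: [1, 5, 0, 3, 2, 4]

Answer: [1, 5, 0, 3, 2, 4]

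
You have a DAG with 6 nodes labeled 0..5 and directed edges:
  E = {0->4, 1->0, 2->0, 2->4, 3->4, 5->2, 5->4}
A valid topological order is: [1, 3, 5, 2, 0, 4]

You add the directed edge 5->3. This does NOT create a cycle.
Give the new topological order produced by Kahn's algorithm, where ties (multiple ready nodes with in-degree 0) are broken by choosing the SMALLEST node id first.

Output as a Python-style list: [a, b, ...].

Answer: [1, 5, 2, 0, 3, 4]

Derivation:
Old toposort: [1, 3, 5, 2, 0, 4]
Added edge: 5->3
Position of 5 (2) > position of 3 (1). Must reorder: 5 must now come before 3.
Run Kahn's algorithm (break ties by smallest node id):
  initial in-degrees: [2, 0, 1, 1, 4, 0]
  ready (indeg=0): [1, 5]
  pop 1: indeg[0]->1 | ready=[5] | order so far=[1]
  pop 5: indeg[2]->0; indeg[3]->0; indeg[4]->3 | ready=[2, 3] | order so far=[1, 5]
  pop 2: indeg[0]->0; indeg[4]->2 | ready=[0, 3] | order so far=[1, 5, 2]
  pop 0: indeg[4]->1 | ready=[3] | order so far=[1, 5, 2, 0]
  pop 3: indeg[4]->0 | ready=[4] | order so far=[1, 5, 2, 0, 3]
  pop 4: no out-edges | ready=[] | order so far=[1, 5, 2, 0, 3, 4]
  Result: [1, 5, 2, 0, 3, 4]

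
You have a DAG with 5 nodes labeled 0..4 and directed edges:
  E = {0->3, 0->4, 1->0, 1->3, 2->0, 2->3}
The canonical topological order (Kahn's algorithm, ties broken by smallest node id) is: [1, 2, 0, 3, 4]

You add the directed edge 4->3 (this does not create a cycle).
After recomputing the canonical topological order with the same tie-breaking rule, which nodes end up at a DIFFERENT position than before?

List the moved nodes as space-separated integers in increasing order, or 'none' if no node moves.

Answer: 3 4

Derivation:
Old toposort: [1, 2, 0, 3, 4]
Added edge 4->3
Recompute Kahn (smallest-id tiebreak):
  initial in-degrees: [2, 0, 0, 4, 1]
  ready (indeg=0): [1, 2]
  pop 1: indeg[0]->1; indeg[3]->3 | ready=[2] | order so far=[1]
  pop 2: indeg[0]->0; indeg[3]->2 | ready=[0] | order so far=[1, 2]
  pop 0: indeg[3]->1; indeg[4]->0 | ready=[4] | order so far=[1, 2, 0]
  pop 4: indeg[3]->0 | ready=[3] | order so far=[1, 2, 0, 4]
  pop 3: no out-edges | ready=[] | order so far=[1, 2, 0, 4, 3]
New canonical toposort: [1, 2, 0, 4, 3]
Compare positions:
  Node 0: index 2 -> 2 (same)
  Node 1: index 0 -> 0 (same)
  Node 2: index 1 -> 1 (same)
  Node 3: index 3 -> 4 (moved)
  Node 4: index 4 -> 3 (moved)
Nodes that changed position: 3 4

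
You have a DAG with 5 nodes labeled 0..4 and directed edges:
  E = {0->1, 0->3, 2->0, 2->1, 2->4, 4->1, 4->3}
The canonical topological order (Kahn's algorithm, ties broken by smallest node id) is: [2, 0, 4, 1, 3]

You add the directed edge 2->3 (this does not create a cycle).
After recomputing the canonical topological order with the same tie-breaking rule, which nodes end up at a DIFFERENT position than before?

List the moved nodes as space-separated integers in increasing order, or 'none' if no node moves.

Old toposort: [2, 0, 4, 1, 3]
Added edge 2->3
Recompute Kahn (smallest-id tiebreak):
  initial in-degrees: [1, 3, 0, 3, 1]
  ready (indeg=0): [2]
  pop 2: indeg[0]->0; indeg[1]->2; indeg[3]->2; indeg[4]->0 | ready=[0, 4] | order so far=[2]
  pop 0: indeg[1]->1; indeg[3]->1 | ready=[4] | order so far=[2, 0]
  pop 4: indeg[1]->0; indeg[3]->0 | ready=[1, 3] | order so far=[2, 0, 4]
  pop 1: no out-edges | ready=[3] | order so far=[2, 0, 4, 1]
  pop 3: no out-edges | ready=[] | order so far=[2, 0, 4, 1, 3]
New canonical toposort: [2, 0, 4, 1, 3]
Compare positions:
  Node 0: index 1 -> 1 (same)
  Node 1: index 3 -> 3 (same)
  Node 2: index 0 -> 0 (same)
  Node 3: index 4 -> 4 (same)
  Node 4: index 2 -> 2 (same)
Nodes that changed position: none

Answer: none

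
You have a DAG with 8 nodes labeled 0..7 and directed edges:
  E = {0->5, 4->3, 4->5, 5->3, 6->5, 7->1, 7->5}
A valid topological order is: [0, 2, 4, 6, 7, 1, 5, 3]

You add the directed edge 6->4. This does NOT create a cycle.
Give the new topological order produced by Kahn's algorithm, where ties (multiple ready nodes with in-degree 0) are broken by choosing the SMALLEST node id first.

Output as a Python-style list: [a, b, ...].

Answer: [0, 2, 6, 4, 7, 1, 5, 3]

Derivation:
Old toposort: [0, 2, 4, 6, 7, 1, 5, 3]
Added edge: 6->4
Position of 6 (3) > position of 4 (2). Must reorder: 6 must now come before 4.
Run Kahn's algorithm (break ties by smallest node id):
  initial in-degrees: [0, 1, 0, 2, 1, 4, 0, 0]
  ready (indeg=0): [0, 2, 6, 7]
  pop 0: indeg[5]->3 | ready=[2, 6, 7] | order so far=[0]
  pop 2: no out-edges | ready=[6, 7] | order so far=[0, 2]
  pop 6: indeg[4]->0; indeg[5]->2 | ready=[4, 7] | order so far=[0, 2, 6]
  pop 4: indeg[3]->1; indeg[5]->1 | ready=[7] | order so far=[0, 2, 6, 4]
  pop 7: indeg[1]->0; indeg[5]->0 | ready=[1, 5] | order so far=[0, 2, 6, 4, 7]
  pop 1: no out-edges | ready=[5] | order so far=[0, 2, 6, 4, 7, 1]
  pop 5: indeg[3]->0 | ready=[3] | order so far=[0, 2, 6, 4, 7, 1, 5]
  pop 3: no out-edges | ready=[] | order so far=[0, 2, 6, 4, 7, 1, 5, 3]
  Result: [0, 2, 6, 4, 7, 1, 5, 3]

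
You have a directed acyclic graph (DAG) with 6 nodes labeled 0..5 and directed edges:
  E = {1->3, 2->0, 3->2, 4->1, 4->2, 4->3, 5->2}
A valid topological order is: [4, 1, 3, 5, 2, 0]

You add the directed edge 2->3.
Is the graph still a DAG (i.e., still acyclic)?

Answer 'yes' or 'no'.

Answer: no

Derivation:
Given toposort: [4, 1, 3, 5, 2, 0]
Position of 2: index 4; position of 3: index 2
New edge 2->3: backward (u after v in old order)
Backward edge: old toposort is now invalid. Check if this creates a cycle.
Does 3 already reach 2? Reachable from 3: [0, 2, 3]. YES -> cycle!
Still a DAG? no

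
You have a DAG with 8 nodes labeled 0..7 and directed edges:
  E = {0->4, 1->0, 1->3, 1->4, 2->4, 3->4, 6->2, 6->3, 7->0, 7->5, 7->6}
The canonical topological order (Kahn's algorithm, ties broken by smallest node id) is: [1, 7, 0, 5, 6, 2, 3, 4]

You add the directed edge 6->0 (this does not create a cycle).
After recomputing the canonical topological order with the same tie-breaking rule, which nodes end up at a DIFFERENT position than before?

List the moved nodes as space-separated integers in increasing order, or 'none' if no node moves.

Answer: 0 5 6

Derivation:
Old toposort: [1, 7, 0, 5, 6, 2, 3, 4]
Added edge 6->0
Recompute Kahn (smallest-id tiebreak):
  initial in-degrees: [3, 0, 1, 2, 4, 1, 1, 0]
  ready (indeg=0): [1, 7]
  pop 1: indeg[0]->2; indeg[3]->1; indeg[4]->3 | ready=[7] | order so far=[1]
  pop 7: indeg[0]->1; indeg[5]->0; indeg[6]->0 | ready=[5, 6] | order so far=[1, 7]
  pop 5: no out-edges | ready=[6] | order so far=[1, 7, 5]
  pop 6: indeg[0]->0; indeg[2]->0; indeg[3]->0 | ready=[0, 2, 3] | order so far=[1, 7, 5, 6]
  pop 0: indeg[4]->2 | ready=[2, 3] | order so far=[1, 7, 5, 6, 0]
  pop 2: indeg[4]->1 | ready=[3] | order so far=[1, 7, 5, 6, 0, 2]
  pop 3: indeg[4]->0 | ready=[4] | order so far=[1, 7, 5, 6, 0, 2, 3]
  pop 4: no out-edges | ready=[] | order so far=[1, 7, 5, 6, 0, 2, 3, 4]
New canonical toposort: [1, 7, 5, 6, 0, 2, 3, 4]
Compare positions:
  Node 0: index 2 -> 4 (moved)
  Node 1: index 0 -> 0 (same)
  Node 2: index 5 -> 5 (same)
  Node 3: index 6 -> 6 (same)
  Node 4: index 7 -> 7 (same)
  Node 5: index 3 -> 2 (moved)
  Node 6: index 4 -> 3 (moved)
  Node 7: index 1 -> 1 (same)
Nodes that changed position: 0 5 6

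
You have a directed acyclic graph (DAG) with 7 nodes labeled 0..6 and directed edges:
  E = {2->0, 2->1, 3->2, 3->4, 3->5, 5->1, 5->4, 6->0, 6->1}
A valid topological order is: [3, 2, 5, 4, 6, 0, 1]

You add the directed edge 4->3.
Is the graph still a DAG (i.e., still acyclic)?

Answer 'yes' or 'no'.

Given toposort: [3, 2, 5, 4, 6, 0, 1]
Position of 4: index 3; position of 3: index 0
New edge 4->3: backward (u after v in old order)
Backward edge: old toposort is now invalid. Check if this creates a cycle.
Does 3 already reach 4? Reachable from 3: [0, 1, 2, 3, 4, 5]. YES -> cycle!
Still a DAG? no

Answer: no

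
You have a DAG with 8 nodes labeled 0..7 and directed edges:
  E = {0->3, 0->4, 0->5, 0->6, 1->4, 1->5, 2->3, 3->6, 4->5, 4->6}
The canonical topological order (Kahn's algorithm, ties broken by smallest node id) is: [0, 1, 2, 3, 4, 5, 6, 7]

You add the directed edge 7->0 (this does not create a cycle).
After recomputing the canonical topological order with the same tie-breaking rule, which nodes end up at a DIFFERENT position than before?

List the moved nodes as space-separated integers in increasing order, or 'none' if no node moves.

Answer: 0 1 2 3 4 5 6 7

Derivation:
Old toposort: [0, 1, 2, 3, 4, 5, 6, 7]
Added edge 7->0
Recompute Kahn (smallest-id tiebreak):
  initial in-degrees: [1, 0, 0, 2, 2, 3, 3, 0]
  ready (indeg=0): [1, 2, 7]
  pop 1: indeg[4]->1; indeg[5]->2 | ready=[2, 7] | order so far=[1]
  pop 2: indeg[3]->1 | ready=[7] | order so far=[1, 2]
  pop 7: indeg[0]->0 | ready=[0] | order so far=[1, 2, 7]
  pop 0: indeg[3]->0; indeg[4]->0; indeg[5]->1; indeg[6]->2 | ready=[3, 4] | order so far=[1, 2, 7, 0]
  pop 3: indeg[6]->1 | ready=[4] | order so far=[1, 2, 7, 0, 3]
  pop 4: indeg[5]->0; indeg[6]->0 | ready=[5, 6] | order so far=[1, 2, 7, 0, 3, 4]
  pop 5: no out-edges | ready=[6] | order so far=[1, 2, 7, 0, 3, 4, 5]
  pop 6: no out-edges | ready=[] | order so far=[1, 2, 7, 0, 3, 4, 5, 6]
New canonical toposort: [1, 2, 7, 0, 3, 4, 5, 6]
Compare positions:
  Node 0: index 0 -> 3 (moved)
  Node 1: index 1 -> 0 (moved)
  Node 2: index 2 -> 1 (moved)
  Node 3: index 3 -> 4 (moved)
  Node 4: index 4 -> 5 (moved)
  Node 5: index 5 -> 6 (moved)
  Node 6: index 6 -> 7 (moved)
  Node 7: index 7 -> 2 (moved)
Nodes that changed position: 0 1 2 3 4 5 6 7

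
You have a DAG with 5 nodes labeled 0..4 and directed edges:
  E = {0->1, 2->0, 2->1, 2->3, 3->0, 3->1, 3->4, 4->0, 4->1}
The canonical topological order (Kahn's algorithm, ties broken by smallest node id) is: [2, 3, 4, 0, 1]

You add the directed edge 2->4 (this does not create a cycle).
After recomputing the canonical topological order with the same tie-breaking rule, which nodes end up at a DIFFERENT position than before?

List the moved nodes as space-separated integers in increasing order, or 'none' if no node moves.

Answer: none

Derivation:
Old toposort: [2, 3, 4, 0, 1]
Added edge 2->4
Recompute Kahn (smallest-id tiebreak):
  initial in-degrees: [3, 4, 0, 1, 2]
  ready (indeg=0): [2]
  pop 2: indeg[0]->2; indeg[1]->3; indeg[3]->0; indeg[4]->1 | ready=[3] | order so far=[2]
  pop 3: indeg[0]->1; indeg[1]->2; indeg[4]->0 | ready=[4] | order so far=[2, 3]
  pop 4: indeg[0]->0; indeg[1]->1 | ready=[0] | order so far=[2, 3, 4]
  pop 0: indeg[1]->0 | ready=[1] | order so far=[2, 3, 4, 0]
  pop 1: no out-edges | ready=[] | order so far=[2, 3, 4, 0, 1]
New canonical toposort: [2, 3, 4, 0, 1]
Compare positions:
  Node 0: index 3 -> 3 (same)
  Node 1: index 4 -> 4 (same)
  Node 2: index 0 -> 0 (same)
  Node 3: index 1 -> 1 (same)
  Node 4: index 2 -> 2 (same)
Nodes that changed position: none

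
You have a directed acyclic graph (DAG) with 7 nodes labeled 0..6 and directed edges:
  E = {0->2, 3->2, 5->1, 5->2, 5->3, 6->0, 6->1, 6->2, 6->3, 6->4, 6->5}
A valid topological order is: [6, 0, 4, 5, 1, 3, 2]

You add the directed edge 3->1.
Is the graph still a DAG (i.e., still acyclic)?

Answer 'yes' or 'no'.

Given toposort: [6, 0, 4, 5, 1, 3, 2]
Position of 3: index 5; position of 1: index 4
New edge 3->1: backward (u after v in old order)
Backward edge: old toposort is now invalid. Check if this creates a cycle.
Does 1 already reach 3? Reachable from 1: [1]. NO -> still a DAG (reorder needed).
Still a DAG? yes

Answer: yes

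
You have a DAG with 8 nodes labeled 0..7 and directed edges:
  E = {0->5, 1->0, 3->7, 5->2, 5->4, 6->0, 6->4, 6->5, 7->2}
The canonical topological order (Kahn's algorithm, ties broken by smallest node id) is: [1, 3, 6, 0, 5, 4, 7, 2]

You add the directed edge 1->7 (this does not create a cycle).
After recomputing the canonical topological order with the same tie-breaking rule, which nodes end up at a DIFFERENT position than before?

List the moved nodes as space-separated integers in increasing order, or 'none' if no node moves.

Old toposort: [1, 3, 6, 0, 5, 4, 7, 2]
Added edge 1->7
Recompute Kahn (smallest-id tiebreak):
  initial in-degrees: [2, 0, 2, 0, 2, 2, 0, 2]
  ready (indeg=0): [1, 3, 6]
  pop 1: indeg[0]->1; indeg[7]->1 | ready=[3, 6] | order so far=[1]
  pop 3: indeg[7]->0 | ready=[6, 7] | order so far=[1, 3]
  pop 6: indeg[0]->0; indeg[4]->1; indeg[5]->1 | ready=[0, 7] | order so far=[1, 3, 6]
  pop 0: indeg[5]->0 | ready=[5, 7] | order so far=[1, 3, 6, 0]
  pop 5: indeg[2]->1; indeg[4]->0 | ready=[4, 7] | order so far=[1, 3, 6, 0, 5]
  pop 4: no out-edges | ready=[7] | order so far=[1, 3, 6, 0, 5, 4]
  pop 7: indeg[2]->0 | ready=[2] | order so far=[1, 3, 6, 0, 5, 4, 7]
  pop 2: no out-edges | ready=[] | order so far=[1, 3, 6, 0, 5, 4, 7, 2]
New canonical toposort: [1, 3, 6, 0, 5, 4, 7, 2]
Compare positions:
  Node 0: index 3 -> 3 (same)
  Node 1: index 0 -> 0 (same)
  Node 2: index 7 -> 7 (same)
  Node 3: index 1 -> 1 (same)
  Node 4: index 5 -> 5 (same)
  Node 5: index 4 -> 4 (same)
  Node 6: index 2 -> 2 (same)
  Node 7: index 6 -> 6 (same)
Nodes that changed position: none

Answer: none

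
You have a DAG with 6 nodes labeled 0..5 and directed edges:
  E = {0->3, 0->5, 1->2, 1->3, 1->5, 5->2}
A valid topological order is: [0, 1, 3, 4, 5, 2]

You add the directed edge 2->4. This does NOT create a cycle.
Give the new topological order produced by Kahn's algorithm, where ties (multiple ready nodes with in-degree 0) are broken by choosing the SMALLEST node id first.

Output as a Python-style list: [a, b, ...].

Answer: [0, 1, 3, 5, 2, 4]

Derivation:
Old toposort: [0, 1, 3, 4, 5, 2]
Added edge: 2->4
Position of 2 (5) > position of 4 (3). Must reorder: 2 must now come before 4.
Run Kahn's algorithm (break ties by smallest node id):
  initial in-degrees: [0, 0, 2, 2, 1, 2]
  ready (indeg=0): [0, 1]
  pop 0: indeg[3]->1; indeg[5]->1 | ready=[1] | order so far=[0]
  pop 1: indeg[2]->1; indeg[3]->0; indeg[5]->0 | ready=[3, 5] | order so far=[0, 1]
  pop 3: no out-edges | ready=[5] | order so far=[0, 1, 3]
  pop 5: indeg[2]->0 | ready=[2] | order so far=[0, 1, 3, 5]
  pop 2: indeg[4]->0 | ready=[4] | order so far=[0, 1, 3, 5, 2]
  pop 4: no out-edges | ready=[] | order so far=[0, 1, 3, 5, 2, 4]
  Result: [0, 1, 3, 5, 2, 4]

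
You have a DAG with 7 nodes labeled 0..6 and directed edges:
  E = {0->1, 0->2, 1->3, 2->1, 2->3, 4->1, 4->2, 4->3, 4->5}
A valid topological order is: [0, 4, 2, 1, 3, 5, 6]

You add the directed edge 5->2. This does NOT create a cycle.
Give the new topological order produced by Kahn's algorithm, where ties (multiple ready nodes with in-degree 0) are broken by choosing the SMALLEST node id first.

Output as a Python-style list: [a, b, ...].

Old toposort: [0, 4, 2, 1, 3, 5, 6]
Added edge: 5->2
Position of 5 (5) > position of 2 (2). Must reorder: 5 must now come before 2.
Run Kahn's algorithm (break ties by smallest node id):
  initial in-degrees: [0, 3, 3, 3, 0, 1, 0]
  ready (indeg=0): [0, 4, 6]
  pop 0: indeg[1]->2; indeg[2]->2 | ready=[4, 6] | order so far=[0]
  pop 4: indeg[1]->1; indeg[2]->1; indeg[3]->2; indeg[5]->0 | ready=[5, 6] | order so far=[0, 4]
  pop 5: indeg[2]->0 | ready=[2, 6] | order so far=[0, 4, 5]
  pop 2: indeg[1]->0; indeg[3]->1 | ready=[1, 6] | order so far=[0, 4, 5, 2]
  pop 1: indeg[3]->0 | ready=[3, 6] | order so far=[0, 4, 5, 2, 1]
  pop 3: no out-edges | ready=[6] | order so far=[0, 4, 5, 2, 1, 3]
  pop 6: no out-edges | ready=[] | order so far=[0, 4, 5, 2, 1, 3, 6]
  Result: [0, 4, 5, 2, 1, 3, 6]

Answer: [0, 4, 5, 2, 1, 3, 6]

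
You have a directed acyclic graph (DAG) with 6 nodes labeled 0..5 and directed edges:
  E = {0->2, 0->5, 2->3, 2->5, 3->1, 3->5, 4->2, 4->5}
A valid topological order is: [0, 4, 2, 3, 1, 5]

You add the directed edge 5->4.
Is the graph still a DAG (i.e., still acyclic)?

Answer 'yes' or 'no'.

Answer: no

Derivation:
Given toposort: [0, 4, 2, 3, 1, 5]
Position of 5: index 5; position of 4: index 1
New edge 5->4: backward (u after v in old order)
Backward edge: old toposort is now invalid. Check if this creates a cycle.
Does 4 already reach 5? Reachable from 4: [1, 2, 3, 4, 5]. YES -> cycle!
Still a DAG? no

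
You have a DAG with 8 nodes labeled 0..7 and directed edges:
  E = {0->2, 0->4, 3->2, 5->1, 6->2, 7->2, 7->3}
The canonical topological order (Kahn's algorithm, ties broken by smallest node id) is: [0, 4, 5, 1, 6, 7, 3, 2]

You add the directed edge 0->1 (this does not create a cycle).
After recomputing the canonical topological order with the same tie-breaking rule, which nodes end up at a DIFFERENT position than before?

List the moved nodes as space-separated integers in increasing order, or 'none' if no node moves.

Answer: none

Derivation:
Old toposort: [0, 4, 5, 1, 6, 7, 3, 2]
Added edge 0->1
Recompute Kahn (smallest-id tiebreak):
  initial in-degrees: [0, 2, 4, 1, 1, 0, 0, 0]
  ready (indeg=0): [0, 5, 6, 7]
  pop 0: indeg[1]->1; indeg[2]->3; indeg[4]->0 | ready=[4, 5, 6, 7] | order so far=[0]
  pop 4: no out-edges | ready=[5, 6, 7] | order so far=[0, 4]
  pop 5: indeg[1]->0 | ready=[1, 6, 7] | order so far=[0, 4, 5]
  pop 1: no out-edges | ready=[6, 7] | order so far=[0, 4, 5, 1]
  pop 6: indeg[2]->2 | ready=[7] | order so far=[0, 4, 5, 1, 6]
  pop 7: indeg[2]->1; indeg[3]->0 | ready=[3] | order so far=[0, 4, 5, 1, 6, 7]
  pop 3: indeg[2]->0 | ready=[2] | order so far=[0, 4, 5, 1, 6, 7, 3]
  pop 2: no out-edges | ready=[] | order so far=[0, 4, 5, 1, 6, 7, 3, 2]
New canonical toposort: [0, 4, 5, 1, 6, 7, 3, 2]
Compare positions:
  Node 0: index 0 -> 0 (same)
  Node 1: index 3 -> 3 (same)
  Node 2: index 7 -> 7 (same)
  Node 3: index 6 -> 6 (same)
  Node 4: index 1 -> 1 (same)
  Node 5: index 2 -> 2 (same)
  Node 6: index 4 -> 4 (same)
  Node 7: index 5 -> 5 (same)
Nodes that changed position: none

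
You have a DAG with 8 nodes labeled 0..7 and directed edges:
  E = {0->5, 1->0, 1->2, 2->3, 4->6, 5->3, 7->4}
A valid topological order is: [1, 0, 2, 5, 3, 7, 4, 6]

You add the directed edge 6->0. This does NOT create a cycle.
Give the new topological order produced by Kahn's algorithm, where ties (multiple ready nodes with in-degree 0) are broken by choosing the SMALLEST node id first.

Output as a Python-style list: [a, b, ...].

Answer: [1, 2, 7, 4, 6, 0, 5, 3]

Derivation:
Old toposort: [1, 0, 2, 5, 3, 7, 4, 6]
Added edge: 6->0
Position of 6 (7) > position of 0 (1). Must reorder: 6 must now come before 0.
Run Kahn's algorithm (break ties by smallest node id):
  initial in-degrees: [2, 0, 1, 2, 1, 1, 1, 0]
  ready (indeg=0): [1, 7]
  pop 1: indeg[0]->1; indeg[2]->0 | ready=[2, 7] | order so far=[1]
  pop 2: indeg[3]->1 | ready=[7] | order so far=[1, 2]
  pop 7: indeg[4]->0 | ready=[4] | order so far=[1, 2, 7]
  pop 4: indeg[6]->0 | ready=[6] | order so far=[1, 2, 7, 4]
  pop 6: indeg[0]->0 | ready=[0] | order so far=[1, 2, 7, 4, 6]
  pop 0: indeg[5]->0 | ready=[5] | order so far=[1, 2, 7, 4, 6, 0]
  pop 5: indeg[3]->0 | ready=[3] | order so far=[1, 2, 7, 4, 6, 0, 5]
  pop 3: no out-edges | ready=[] | order so far=[1, 2, 7, 4, 6, 0, 5, 3]
  Result: [1, 2, 7, 4, 6, 0, 5, 3]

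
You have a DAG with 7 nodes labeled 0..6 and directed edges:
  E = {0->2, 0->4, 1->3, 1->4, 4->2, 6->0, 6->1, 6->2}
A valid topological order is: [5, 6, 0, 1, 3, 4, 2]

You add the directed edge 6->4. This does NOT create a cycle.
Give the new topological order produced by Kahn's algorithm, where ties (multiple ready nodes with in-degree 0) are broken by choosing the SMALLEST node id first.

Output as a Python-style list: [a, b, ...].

Answer: [5, 6, 0, 1, 3, 4, 2]

Derivation:
Old toposort: [5, 6, 0, 1, 3, 4, 2]
Added edge: 6->4
Position of 6 (1) < position of 4 (5). Old order still valid.
Run Kahn's algorithm (break ties by smallest node id):
  initial in-degrees: [1, 1, 3, 1, 3, 0, 0]
  ready (indeg=0): [5, 6]
  pop 5: no out-edges | ready=[6] | order so far=[5]
  pop 6: indeg[0]->0; indeg[1]->0; indeg[2]->2; indeg[4]->2 | ready=[0, 1] | order so far=[5, 6]
  pop 0: indeg[2]->1; indeg[4]->1 | ready=[1] | order so far=[5, 6, 0]
  pop 1: indeg[3]->0; indeg[4]->0 | ready=[3, 4] | order so far=[5, 6, 0, 1]
  pop 3: no out-edges | ready=[4] | order so far=[5, 6, 0, 1, 3]
  pop 4: indeg[2]->0 | ready=[2] | order so far=[5, 6, 0, 1, 3, 4]
  pop 2: no out-edges | ready=[] | order so far=[5, 6, 0, 1, 3, 4, 2]
  Result: [5, 6, 0, 1, 3, 4, 2]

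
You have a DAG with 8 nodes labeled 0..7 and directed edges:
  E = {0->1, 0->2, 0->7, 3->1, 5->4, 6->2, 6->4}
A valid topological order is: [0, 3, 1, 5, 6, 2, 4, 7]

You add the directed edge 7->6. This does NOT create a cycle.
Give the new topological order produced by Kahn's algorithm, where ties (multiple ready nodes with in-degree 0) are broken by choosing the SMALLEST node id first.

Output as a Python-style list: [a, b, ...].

Answer: [0, 3, 1, 5, 7, 6, 2, 4]

Derivation:
Old toposort: [0, 3, 1, 5, 6, 2, 4, 7]
Added edge: 7->6
Position of 7 (7) > position of 6 (4). Must reorder: 7 must now come before 6.
Run Kahn's algorithm (break ties by smallest node id):
  initial in-degrees: [0, 2, 2, 0, 2, 0, 1, 1]
  ready (indeg=0): [0, 3, 5]
  pop 0: indeg[1]->1; indeg[2]->1; indeg[7]->0 | ready=[3, 5, 7] | order so far=[0]
  pop 3: indeg[1]->0 | ready=[1, 5, 7] | order so far=[0, 3]
  pop 1: no out-edges | ready=[5, 7] | order so far=[0, 3, 1]
  pop 5: indeg[4]->1 | ready=[7] | order so far=[0, 3, 1, 5]
  pop 7: indeg[6]->0 | ready=[6] | order so far=[0, 3, 1, 5, 7]
  pop 6: indeg[2]->0; indeg[4]->0 | ready=[2, 4] | order so far=[0, 3, 1, 5, 7, 6]
  pop 2: no out-edges | ready=[4] | order so far=[0, 3, 1, 5, 7, 6, 2]
  pop 4: no out-edges | ready=[] | order so far=[0, 3, 1, 5, 7, 6, 2, 4]
  Result: [0, 3, 1, 5, 7, 6, 2, 4]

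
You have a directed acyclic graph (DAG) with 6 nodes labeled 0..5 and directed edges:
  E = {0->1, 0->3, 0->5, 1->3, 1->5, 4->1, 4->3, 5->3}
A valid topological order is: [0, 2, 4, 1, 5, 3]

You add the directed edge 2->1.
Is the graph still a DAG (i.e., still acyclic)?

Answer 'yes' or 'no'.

Given toposort: [0, 2, 4, 1, 5, 3]
Position of 2: index 1; position of 1: index 3
New edge 2->1: forward
Forward edge: respects the existing order. Still a DAG, same toposort still valid.
Still a DAG? yes

Answer: yes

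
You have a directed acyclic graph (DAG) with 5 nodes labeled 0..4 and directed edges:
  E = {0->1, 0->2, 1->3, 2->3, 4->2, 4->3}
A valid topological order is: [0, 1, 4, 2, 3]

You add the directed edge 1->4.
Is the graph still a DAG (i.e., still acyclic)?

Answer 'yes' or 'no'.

Answer: yes

Derivation:
Given toposort: [0, 1, 4, 2, 3]
Position of 1: index 1; position of 4: index 2
New edge 1->4: forward
Forward edge: respects the existing order. Still a DAG, same toposort still valid.
Still a DAG? yes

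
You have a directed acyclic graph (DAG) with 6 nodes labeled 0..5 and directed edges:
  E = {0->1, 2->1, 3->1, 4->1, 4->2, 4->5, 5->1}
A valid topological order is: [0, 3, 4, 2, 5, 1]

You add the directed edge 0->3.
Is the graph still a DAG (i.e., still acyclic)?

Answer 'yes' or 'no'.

Given toposort: [0, 3, 4, 2, 5, 1]
Position of 0: index 0; position of 3: index 1
New edge 0->3: forward
Forward edge: respects the existing order. Still a DAG, same toposort still valid.
Still a DAG? yes

Answer: yes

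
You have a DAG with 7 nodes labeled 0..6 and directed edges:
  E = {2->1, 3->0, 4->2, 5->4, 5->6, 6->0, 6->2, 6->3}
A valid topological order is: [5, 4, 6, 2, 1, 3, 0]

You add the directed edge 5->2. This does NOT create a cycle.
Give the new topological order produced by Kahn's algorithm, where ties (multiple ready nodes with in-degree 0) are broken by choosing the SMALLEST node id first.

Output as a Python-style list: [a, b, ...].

Answer: [5, 4, 6, 2, 1, 3, 0]

Derivation:
Old toposort: [5, 4, 6, 2, 1, 3, 0]
Added edge: 5->2
Position of 5 (0) < position of 2 (3). Old order still valid.
Run Kahn's algorithm (break ties by smallest node id):
  initial in-degrees: [2, 1, 3, 1, 1, 0, 1]
  ready (indeg=0): [5]
  pop 5: indeg[2]->2; indeg[4]->0; indeg[6]->0 | ready=[4, 6] | order so far=[5]
  pop 4: indeg[2]->1 | ready=[6] | order so far=[5, 4]
  pop 6: indeg[0]->1; indeg[2]->0; indeg[3]->0 | ready=[2, 3] | order so far=[5, 4, 6]
  pop 2: indeg[1]->0 | ready=[1, 3] | order so far=[5, 4, 6, 2]
  pop 1: no out-edges | ready=[3] | order so far=[5, 4, 6, 2, 1]
  pop 3: indeg[0]->0 | ready=[0] | order so far=[5, 4, 6, 2, 1, 3]
  pop 0: no out-edges | ready=[] | order so far=[5, 4, 6, 2, 1, 3, 0]
  Result: [5, 4, 6, 2, 1, 3, 0]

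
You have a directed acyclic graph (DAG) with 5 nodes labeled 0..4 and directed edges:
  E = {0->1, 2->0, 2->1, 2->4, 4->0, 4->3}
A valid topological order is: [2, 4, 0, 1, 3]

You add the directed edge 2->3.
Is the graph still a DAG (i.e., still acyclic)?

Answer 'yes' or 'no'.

Given toposort: [2, 4, 0, 1, 3]
Position of 2: index 0; position of 3: index 4
New edge 2->3: forward
Forward edge: respects the existing order. Still a DAG, same toposort still valid.
Still a DAG? yes

Answer: yes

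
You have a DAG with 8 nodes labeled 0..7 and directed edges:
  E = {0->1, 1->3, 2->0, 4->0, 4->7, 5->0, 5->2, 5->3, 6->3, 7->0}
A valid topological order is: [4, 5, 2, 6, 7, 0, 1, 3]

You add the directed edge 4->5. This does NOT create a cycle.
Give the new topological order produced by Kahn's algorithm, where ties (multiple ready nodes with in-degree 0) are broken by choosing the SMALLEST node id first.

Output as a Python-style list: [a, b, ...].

Old toposort: [4, 5, 2, 6, 7, 0, 1, 3]
Added edge: 4->5
Position of 4 (0) < position of 5 (1). Old order still valid.
Run Kahn's algorithm (break ties by smallest node id):
  initial in-degrees: [4, 1, 1, 3, 0, 1, 0, 1]
  ready (indeg=0): [4, 6]
  pop 4: indeg[0]->3; indeg[5]->0; indeg[7]->0 | ready=[5, 6, 7] | order so far=[4]
  pop 5: indeg[0]->2; indeg[2]->0; indeg[3]->2 | ready=[2, 6, 7] | order so far=[4, 5]
  pop 2: indeg[0]->1 | ready=[6, 7] | order so far=[4, 5, 2]
  pop 6: indeg[3]->1 | ready=[7] | order so far=[4, 5, 2, 6]
  pop 7: indeg[0]->0 | ready=[0] | order so far=[4, 5, 2, 6, 7]
  pop 0: indeg[1]->0 | ready=[1] | order so far=[4, 5, 2, 6, 7, 0]
  pop 1: indeg[3]->0 | ready=[3] | order so far=[4, 5, 2, 6, 7, 0, 1]
  pop 3: no out-edges | ready=[] | order so far=[4, 5, 2, 6, 7, 0, 1, 3]
  Result: [4, 5, 2, 6, 7, 0, 1, 3]

Answer: [4, 5, 2, 6, 7, 0, 1, 3]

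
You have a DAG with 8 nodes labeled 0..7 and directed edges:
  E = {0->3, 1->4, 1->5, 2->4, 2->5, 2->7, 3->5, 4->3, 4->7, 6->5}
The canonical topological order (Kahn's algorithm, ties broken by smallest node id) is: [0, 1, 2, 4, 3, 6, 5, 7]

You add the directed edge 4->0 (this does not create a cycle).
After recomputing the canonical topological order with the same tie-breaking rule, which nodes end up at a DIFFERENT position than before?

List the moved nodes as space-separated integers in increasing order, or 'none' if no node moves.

Old toposort: [0, 1, 2, 4, 3, 6, 5, 7]
Added edge 4->0
Recompute Kahn (smallest-id tiebreak):
  initial in-degrees: [1, 0, 0, 2, 2, 4, 0, 2]
  ready (indeg=0): [1, 2, 6]
  pop 1: indeg[4]->1; indeg[5]->3 | ready=[2, 6] | order so far=[1]
  pop 2: indeg[4]->0; indeg[5]->2; indeg[7]->1 | ready=[4, 6] | order so far=[1, 2]
  pop 4: indeg[0]->0; indeg[3]->1; indeg[7]->0 | ready=[0, 6, 7] | order so far=[1, 2, 4]
  pop 0: indeg[3]->0 | ready=[3, 6, 7] | order so far=[1, 2, 4, 0]
  pop 3: indeg[5]->1 | ready=[6, 7] | order so far=[1, 2, 4, 0, 3]
  pop 6: indeg[5]->0 | ready=[5, 7] | order so far=[1, 2, 4, 0, 3, 6]
  pop 5: no out-edges | ready=[7] | order so far=[1, 2, 4, 0, 3, 6, 5]
  pop 7: no out-edges | ready=[] | order so far=[1, 2, 4, 0, 3, 6, 5, 7]
New canonical toposort: [1, 2, 4, 0, 3, 6, 5, 7]
Compare positions:
  Node 0: index 0 -> 3 (moved)
  Node 1: index 1 -> 0 (moved)
  Node 2: index 2 -> 1 (moved)
  Node 3: index 4 -> 4 (same)
  Node 4: index 3 -> 2 (moved)
  Node 5: index 6 -> 6 (same)
  Node 6: index 5 -> 5 (same)
  Node 7: index 7 -> 7 (same)
Nodes that changed position: 0 1 2 4

Answer: 0 1 2 4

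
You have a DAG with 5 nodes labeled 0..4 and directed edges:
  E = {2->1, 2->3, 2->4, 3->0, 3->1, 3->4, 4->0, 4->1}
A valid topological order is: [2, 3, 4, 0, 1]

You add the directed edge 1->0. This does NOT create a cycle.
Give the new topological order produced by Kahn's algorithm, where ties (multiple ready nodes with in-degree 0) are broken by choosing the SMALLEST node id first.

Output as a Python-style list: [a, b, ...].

Answer: [2, 3, 4, 1, 0]

Derivation:
Old toposort: [2, 3, 4, 0, 1]
Added edge: 1->0
Position of 1 (4) > position of 0 (3). Must reorder: 1 must now come before 0.
Run Kahn's algorithm (break ties by smallest node id):
  initial in-degrees: [3, 3, 0, 1, 2]
  ready (indeg=0): [2]
  pop 2: indeg[1]->2; indeg[3]->0; indeg[4]->1 | ready=[3] | order so far=[2]
  pop 3: indeg[0]->2; indeg[1]->1; indeg[4]->0 | ready=[4] | order so far=[2, 3]
  pop 4: indeg[0]->1; indeg[1]->0 | ready=[1] | order so far=[2, 3, 4]
  pop 1: indeg[0]->0 | ready=[0] | order so far=[2, 3, 4, 1]
  pop 0: no out-edges | ready=[] | order so far=[2, 3, 4, 1, 0]
  Result: [2, 3, 4, 1, 0]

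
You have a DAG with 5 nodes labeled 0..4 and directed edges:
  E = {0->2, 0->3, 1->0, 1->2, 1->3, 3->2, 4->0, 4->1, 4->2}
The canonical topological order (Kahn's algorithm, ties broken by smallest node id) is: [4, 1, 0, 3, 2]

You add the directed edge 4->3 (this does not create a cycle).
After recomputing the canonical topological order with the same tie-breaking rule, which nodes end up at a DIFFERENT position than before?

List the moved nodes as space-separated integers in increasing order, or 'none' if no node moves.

Answer: none

Derivation:
Old toposort: [4, 1, 0, 3, 2]
Added edge 4->3
Recompute Kahn (smallest-id tiebreak):
  initial in-degrees: [2, 1, 4, 3, 0]
  ready (indeg=0): [4]
  pop 4: indeg[0]->1; indeg[1]->0; indeg[2]->3; indeg[3]->2 | ready=[1] | order so far=[4]
  pop 1: indeg[0]->0; indeg[2]->2; indeg[3]->1 | ready=[0] | order so far=[4, 1]
  pop 0: indeg[2]->1; indeg[3]->0 | ready=[3] | order so far=[4, 1, 0]
  pop 3: indeg[2]->0 | ready=[2] | order so far=[4, 1, 0, 3]
  pop 2: no out-edges | ready=[] | order so far=[4, 1, 0, 3, 2]
New canonical toposort: [4, 1, 0, 3, 2]
Compare positions:
  Node 0: index 2 -> 2 (same)
  Node 1: index 1 -> 1 (same)
  Node 2: index 4 -> 4 (same)
  Node 3: index 3 -> 3 (same)
  Node 4: index 0 -> 0 (same)
Nodes that changed position: none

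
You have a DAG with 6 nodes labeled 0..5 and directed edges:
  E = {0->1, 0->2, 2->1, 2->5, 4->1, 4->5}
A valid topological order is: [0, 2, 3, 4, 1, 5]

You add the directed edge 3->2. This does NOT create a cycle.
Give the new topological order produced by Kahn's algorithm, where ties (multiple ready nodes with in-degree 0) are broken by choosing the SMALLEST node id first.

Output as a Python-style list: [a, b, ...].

Answer: [0, 3, 2, 4, 1, 5]

Derivation:
Old toposort: [0, 2, 3, 4, 1, 5]
Added edge: 3->2
Position of 3 (2) > position of 2 (1). Must reorder: 3 must now come before 2.
Run Kahn's algorithm (break ties by smallest node id):
  initial in-degrees: [0, 3, 2, 0, 0, 2]
  ready (indeg=0): [0, 3, 4]
  pop 0: indeg[1]->2; indeg[2]->1 | ready=[3, 4] | order so far=[0]
  pop 3: indeg[2]->0 | ready=[2, 4] | order so far=[0, 3]
  pop 2: indeg[1]->1; indeg[5]->1 | ready=[4] | order so far=[0, 3, 2]
  pop 4: indeg[1]->0; indeg[5]->0 | ready=[1, 5] | order so far=[0, 3, 2, 4]
  pop 1: no out-edges | ready=[5] | order so far=[0, 3, 2, 4, 1]
  pop 5: no out-edges | ready=[] | order so far=[0, 3, 2, 4, 1, 5]
  Result: [0, 3, 2, 4, 1, 5]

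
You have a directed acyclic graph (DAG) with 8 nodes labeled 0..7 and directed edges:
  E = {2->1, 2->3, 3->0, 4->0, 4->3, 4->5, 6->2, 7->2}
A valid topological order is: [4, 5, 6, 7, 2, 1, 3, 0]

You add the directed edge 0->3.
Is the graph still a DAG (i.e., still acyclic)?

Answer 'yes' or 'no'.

Answer: no

Derivation:
Given toposort: [4, 5, 6, 7, 2, 1, 3, 0]
Position of 0: index 7; position of 3: index 6
New edge 0->3: backward (u after v in old order)
Backward edge: old toposort is now invalid. Check if this creates a cycle.
Does 3 already reach 0? Reachable from 3: [0, 3]. YES -> cycle!
Still a DAG? no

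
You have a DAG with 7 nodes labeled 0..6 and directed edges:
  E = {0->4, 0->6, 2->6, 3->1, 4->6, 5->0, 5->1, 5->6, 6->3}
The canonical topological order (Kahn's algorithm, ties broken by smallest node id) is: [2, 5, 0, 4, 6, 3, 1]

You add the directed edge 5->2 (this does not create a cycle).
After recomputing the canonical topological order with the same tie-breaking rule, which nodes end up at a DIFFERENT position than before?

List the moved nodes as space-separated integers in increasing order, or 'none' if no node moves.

Old toposort: [2, 5, 0, 4, 6, 3, 1]
Added edge 5->2
Recompute Kahn (smallest-id tiebreak):
  initial in-degrees: [1, 2, 1, 1, 1, 0, 4]
  ready (indeg=0): [5]
  pop 5: indeg[0]->0; indeg[1]->1; indeg[2]->0; indeg[6]->3 | ready=[0, 2] | order so far=[5]
  pop 0: indeg[4]->0; indeg[6]->2 | ready=[2, 4] | order so far=[5, 0]
  pop 2: indeg[6]->1 | ready=[4] | order so far=[5, 0, 2]
  pop 4: indeg[6]->0 | ready=[6] | order so far=[5, 0, 2, 4]
  pop 6: indeg[3]->0 | ready=[3] | order so far=[5, 0, 2, 4, 6]
  pop 3: indeg[1]->0 | ready=[1] | order so far=[5, 0, 2, 4, 6, 3]
  pop 1: no out-edges | ready=[] | order so far=[5, 0, 2, 4, 6, 3, 1]
New canonical toposort: [5, 0, 2, 4, 6, 3, 1]
Compare positions:
  Node 0: index 2 -> 1 (moved)
  Node 1: index 6 -> 6 (same)
  Node 2: index 0 -> 2 (moved)
  Node 3: index 5 -> 5 (same)
  Node 4: index 3 -> 3 (same)
  Node 5: index 1 -> 0 (moved)
  Node 6: index 4 -> 4 (same)
Nodes that changed position: 0 2 5

Answer: 0 2 5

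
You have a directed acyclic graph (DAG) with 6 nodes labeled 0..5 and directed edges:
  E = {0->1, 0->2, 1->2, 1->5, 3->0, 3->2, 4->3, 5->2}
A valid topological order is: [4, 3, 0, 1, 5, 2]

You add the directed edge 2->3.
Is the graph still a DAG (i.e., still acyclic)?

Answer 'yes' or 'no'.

Given toposort: [4, 3, 0, 1, 5, 2]
Position of 2: index 5; position of 3: index 1
New edge 2->3: backward (u after v in old order)
Backward edge: old toposort is now invalid. Check if this creates a cycle.
Does 3 already reach 2? Reachable from 3: [0, 1, 2, 3, 5]. YES -> cycle!
Still a DAG? no

Answer: no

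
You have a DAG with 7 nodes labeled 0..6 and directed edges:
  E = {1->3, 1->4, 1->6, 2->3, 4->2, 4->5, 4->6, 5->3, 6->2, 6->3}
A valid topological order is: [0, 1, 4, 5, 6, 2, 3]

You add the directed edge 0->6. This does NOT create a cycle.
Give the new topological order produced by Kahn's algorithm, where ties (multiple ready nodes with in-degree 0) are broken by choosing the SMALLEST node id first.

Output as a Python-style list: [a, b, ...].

Answer: [0, 1, 4, 5, 6, 2, 3]

Derivation:
Old toposort: [0, 1, 4, 5, 6, 2, 3]
Added edge: 0->6
Position of 0 (0) < position of 6 (4). Old order still valid.
Run Kahn's algorithm (break ties by smallest node id):
  initial in-degrees: [0, 0, 2, 4, 1, 1, 3]
  ready (indeg=0): [0, 1]
  pop 0: indeg[6]->2 | ready=[1] | order so far=[0]
  pop 1: indeg[3]->3; indeg[4]->0; indeg[6]->1 | ready=[4] | order so far=[0, 1]
  pop 4: indeg[2]->1; indeg[5]->0; indeg[6]->0 | ready=[5, 6] | order so far=[0, 1, 4]
  pop 5: indeg[3]->2 | ready=[6] | order so far=[0, 1, 4, 5]
  pop 6: indeg[2]->0; indeg[3]->1 | ready=[2] | order so far=[0, 1, 4, 5, 6]
  pop 2: indeg[3]->0 | ready=[3] | order so far=[0, 1, 4, 5, 6, 2]
  pop 3: no out-edges | ready=[] | order so far=[0, 1, 4, 5, 6, 2, 3]
  Result: [0, 1, 4, 5, 6, 2, 3]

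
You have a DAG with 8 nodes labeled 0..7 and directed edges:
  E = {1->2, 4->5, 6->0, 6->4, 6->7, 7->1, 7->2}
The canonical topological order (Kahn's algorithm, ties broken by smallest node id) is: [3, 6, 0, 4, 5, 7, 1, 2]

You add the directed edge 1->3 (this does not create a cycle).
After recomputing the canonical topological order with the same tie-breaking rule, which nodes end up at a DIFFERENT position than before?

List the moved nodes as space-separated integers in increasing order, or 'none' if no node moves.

Answer: 0 1 2 3 4 5 6 7

Derivation:
Old toposort: [3, 6, 0, 4, 5, 7, 1, 2]
Added edge 1->3
Recompute Kahn (smallest-id tiebreak):
  initial in-degrees: [1, 1, 2, 1, 1, 1, 0, 1]
  ready (indeg=0): [6]
  pop 6: indeg[0]->0; indeg[4]->0; indeg[7]->0 | ready=[0, 4, 7] | order so far=[6]
  pop 0: no out-edges | ready=[4, 7] | order so far=[6, 0]
  pop 4: indeg[5]->0 | ready=[5, 7] | order so far=[6, 0, 4]
  pop 5: no out-edges | ready=[7] | order so far=[6, 0, 4, 5]
  pop 7: indeg[1]->0; indeg[2]->1 | ready=[1] | order so far=[6, 0, 4, 5, 7]
  pop 1: indeg[2]->0; indeg[3]->0 | ready=[2, 3] | order so far=[6, 0, 4, 5, 7, 1]
  pop 2: no out-edges | ready=[3] | order so far=[6, 0, 4, 5, 7, 1, 2]
  pop 3: no out-edges | ready=[] | order so far=[6, 0, 4, 5, 7, 1, 2, 3]
New canonical toposort: [6, 0, 4, 5, 7, 1, 2, 3]
Compare positions:
  Node 0: index 2 -> 1 (moved)
  Node 1: index 6 -> 5 (moved)
  Node 2: index 7 -> 6 (moved)
  Node 3: index 0 -> 7 (moved)
  Node 4: index 3 -> 2 (moved)
  Node 5: index 4 -> 3 (moved)
  Node 6: index 1 -> 0 (moved)
  Node 7: index 5 -> 4 (moved)
Nodes that changed position: 0 1 2 3 4 5 6 7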